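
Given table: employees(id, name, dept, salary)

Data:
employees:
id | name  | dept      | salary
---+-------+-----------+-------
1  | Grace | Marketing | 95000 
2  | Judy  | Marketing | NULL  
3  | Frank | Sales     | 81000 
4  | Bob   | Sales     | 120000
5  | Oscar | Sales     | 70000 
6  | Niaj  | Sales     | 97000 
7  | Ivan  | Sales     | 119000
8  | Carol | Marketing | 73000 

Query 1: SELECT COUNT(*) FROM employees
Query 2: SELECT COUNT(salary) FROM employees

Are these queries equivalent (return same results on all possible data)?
No, not equivalent

Query 1 returns: [(8,)]
Query 2 returns: [(7,)]

Reason: COUNT(*) includes NULLs, COUNT(column) excludes them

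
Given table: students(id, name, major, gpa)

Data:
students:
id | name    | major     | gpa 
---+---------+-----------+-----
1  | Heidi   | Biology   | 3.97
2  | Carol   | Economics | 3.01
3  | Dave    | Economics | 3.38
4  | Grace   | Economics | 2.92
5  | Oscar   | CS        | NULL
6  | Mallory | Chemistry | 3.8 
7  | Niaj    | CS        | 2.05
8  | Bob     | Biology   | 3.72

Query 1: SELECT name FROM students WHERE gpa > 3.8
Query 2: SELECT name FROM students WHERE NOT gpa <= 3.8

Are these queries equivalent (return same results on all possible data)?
Yes, equivalent

Both queries return: [('Heidi',)]

Reason: Both filter gpa > 3.8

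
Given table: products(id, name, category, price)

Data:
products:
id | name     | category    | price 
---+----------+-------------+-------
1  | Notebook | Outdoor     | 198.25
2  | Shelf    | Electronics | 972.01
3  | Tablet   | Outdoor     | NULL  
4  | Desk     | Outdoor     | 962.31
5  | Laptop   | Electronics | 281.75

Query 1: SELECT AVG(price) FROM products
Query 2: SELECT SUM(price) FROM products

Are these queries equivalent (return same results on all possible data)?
No, not equivalent

Query 1 returns: [(603.5799999999999,)]
Query 2 returns: [(2414.3199999999997,)]

Reason: AVG vs SUM give different aggregate values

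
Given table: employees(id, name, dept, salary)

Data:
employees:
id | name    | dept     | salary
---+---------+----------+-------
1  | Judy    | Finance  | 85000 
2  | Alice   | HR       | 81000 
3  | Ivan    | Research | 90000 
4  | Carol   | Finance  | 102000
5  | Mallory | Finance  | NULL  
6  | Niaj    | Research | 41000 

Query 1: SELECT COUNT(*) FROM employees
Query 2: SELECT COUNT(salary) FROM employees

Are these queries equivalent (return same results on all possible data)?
No, not equivalent

Query 1 returns: [(6,)]
Query 2 returns: [(5,)]

Reason: COUNT(*) includes NULLs, COUNT(column) excludes them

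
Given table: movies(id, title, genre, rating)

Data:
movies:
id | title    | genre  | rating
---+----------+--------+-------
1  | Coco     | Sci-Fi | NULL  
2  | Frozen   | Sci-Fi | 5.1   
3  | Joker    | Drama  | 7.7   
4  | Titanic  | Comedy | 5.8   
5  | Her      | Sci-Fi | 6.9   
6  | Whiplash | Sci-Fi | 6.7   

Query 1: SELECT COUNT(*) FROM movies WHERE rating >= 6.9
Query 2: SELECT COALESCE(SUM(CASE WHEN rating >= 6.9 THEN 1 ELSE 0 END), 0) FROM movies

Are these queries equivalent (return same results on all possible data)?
Yes, equivalent

Both queries return: [(2,)]

Reason: COUNT with WHERE vs conditional SUM (COALESCE handles empty-table NULL)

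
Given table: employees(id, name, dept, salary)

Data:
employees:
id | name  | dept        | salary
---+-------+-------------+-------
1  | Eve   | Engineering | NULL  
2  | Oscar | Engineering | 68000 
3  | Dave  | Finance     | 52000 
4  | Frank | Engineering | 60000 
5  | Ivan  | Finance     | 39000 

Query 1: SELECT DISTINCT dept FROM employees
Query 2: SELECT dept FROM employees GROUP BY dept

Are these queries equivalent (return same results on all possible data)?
Yes, equivalent

Both queries return: [('Engineering',), ('Finance',)]

Reason: Both get unique depts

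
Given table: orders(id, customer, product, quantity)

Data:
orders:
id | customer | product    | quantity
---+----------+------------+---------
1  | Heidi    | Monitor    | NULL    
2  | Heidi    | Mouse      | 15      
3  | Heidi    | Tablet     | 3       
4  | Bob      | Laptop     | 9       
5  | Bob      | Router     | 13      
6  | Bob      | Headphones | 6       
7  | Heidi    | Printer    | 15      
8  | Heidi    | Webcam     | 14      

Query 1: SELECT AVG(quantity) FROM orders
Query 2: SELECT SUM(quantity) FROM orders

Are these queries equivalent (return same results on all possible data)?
No, not equivalent

Query 1 returns: [(10.714285714285714,)]
Query 2 returns: [(75,)]

Reason: AVG vs SUM give different aggregate values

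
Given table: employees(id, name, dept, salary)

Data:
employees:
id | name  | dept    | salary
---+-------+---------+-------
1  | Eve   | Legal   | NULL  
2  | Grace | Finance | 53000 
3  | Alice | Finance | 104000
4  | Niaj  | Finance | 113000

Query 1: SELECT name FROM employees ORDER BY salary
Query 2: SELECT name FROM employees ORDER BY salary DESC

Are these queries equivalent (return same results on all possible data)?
No, not equivalent

Query 1 returns: [('Eve',), ('Grace',), ('Alice',), ('Niaj',)]
Query 2 returns: [('Niaj',), ('Alice',), ('Grace',), ('Eve',)]

Reason: ASC vs DESC gives opposite ordering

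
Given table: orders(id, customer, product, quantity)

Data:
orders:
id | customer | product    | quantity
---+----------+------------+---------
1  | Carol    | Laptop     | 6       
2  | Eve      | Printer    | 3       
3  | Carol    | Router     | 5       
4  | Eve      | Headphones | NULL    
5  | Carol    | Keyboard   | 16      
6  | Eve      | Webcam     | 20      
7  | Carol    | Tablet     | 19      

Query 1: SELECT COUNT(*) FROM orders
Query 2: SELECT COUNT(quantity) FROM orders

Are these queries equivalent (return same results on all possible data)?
No, not equivalent

Query 1 returns: [(7,)]
Query 2 returns: [(6,)]

Reason: COUNT(*) includes NULLs, COUNT(column) excludes them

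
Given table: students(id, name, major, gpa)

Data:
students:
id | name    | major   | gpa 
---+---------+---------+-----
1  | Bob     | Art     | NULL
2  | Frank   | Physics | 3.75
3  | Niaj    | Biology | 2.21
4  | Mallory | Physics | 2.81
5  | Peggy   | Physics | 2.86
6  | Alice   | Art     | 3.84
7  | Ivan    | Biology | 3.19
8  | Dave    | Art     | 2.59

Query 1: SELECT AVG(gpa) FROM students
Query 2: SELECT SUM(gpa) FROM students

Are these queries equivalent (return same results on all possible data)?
No, not equivalent

Query 1 returns: [(3.0357142857142856,)]
Query 2 returns: [(21.25,)]

Reason: AVG vs SUM give different aggregate values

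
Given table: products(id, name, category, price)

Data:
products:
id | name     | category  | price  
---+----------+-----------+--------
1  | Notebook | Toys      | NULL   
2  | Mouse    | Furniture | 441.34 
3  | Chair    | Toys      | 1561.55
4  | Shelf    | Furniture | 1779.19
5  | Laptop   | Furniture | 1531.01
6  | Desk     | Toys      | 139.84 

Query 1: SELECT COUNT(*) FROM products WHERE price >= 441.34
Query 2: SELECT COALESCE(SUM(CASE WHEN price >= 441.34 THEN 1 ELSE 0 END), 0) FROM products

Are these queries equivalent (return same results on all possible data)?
Yes, equivalent

Both queries return: [(4,)]

Reason: COUNT with WHERE vs conditional SUM (COALESCE handles empty-table NULL)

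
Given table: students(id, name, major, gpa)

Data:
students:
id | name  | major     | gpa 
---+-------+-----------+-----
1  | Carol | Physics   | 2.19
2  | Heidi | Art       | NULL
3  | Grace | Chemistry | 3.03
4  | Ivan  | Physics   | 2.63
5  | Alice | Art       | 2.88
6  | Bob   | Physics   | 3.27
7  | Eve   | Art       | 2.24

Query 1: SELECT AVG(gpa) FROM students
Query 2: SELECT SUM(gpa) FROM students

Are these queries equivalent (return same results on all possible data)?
No, not equivalent

Query 1 returns: [(2.7066666666666666,)]
Query 2 returns: [(16.24,)]

Reason: AVG vs SUM give different aggregate values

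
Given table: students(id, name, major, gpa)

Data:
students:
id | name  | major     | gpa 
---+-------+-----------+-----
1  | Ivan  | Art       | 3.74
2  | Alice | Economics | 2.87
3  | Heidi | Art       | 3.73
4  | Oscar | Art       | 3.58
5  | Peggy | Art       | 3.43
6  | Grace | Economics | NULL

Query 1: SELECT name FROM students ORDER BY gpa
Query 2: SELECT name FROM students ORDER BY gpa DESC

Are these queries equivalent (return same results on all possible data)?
No, not equivalent

Query 1 returns: [('Grace',), ('Alice',), ('Peggy',), ('Oscar',), ('Heidi',), ('Ivan',)]
Query 2 returns: [('Ivan',), ('Heidi',), ('Oscar',), ('Peggy',), ('Alice',), ('Grace',)]

Reason: ASC vs DESC gives opposite ordering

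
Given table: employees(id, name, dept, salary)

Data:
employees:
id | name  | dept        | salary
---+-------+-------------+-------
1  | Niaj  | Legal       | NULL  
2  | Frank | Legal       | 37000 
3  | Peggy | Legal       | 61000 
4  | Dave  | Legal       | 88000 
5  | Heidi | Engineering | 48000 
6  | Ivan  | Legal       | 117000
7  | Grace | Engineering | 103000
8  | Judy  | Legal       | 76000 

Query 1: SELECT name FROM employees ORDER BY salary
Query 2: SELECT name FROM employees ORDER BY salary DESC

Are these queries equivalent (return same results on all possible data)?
No, not equivalent

Query 1 returns: [('Niaj',), ('Frank',), ('Heidi',), ('Peggy',), ('Judy',), ('Dave',), ('Grace',), ('Ivan',)]
Query 2 returns: [('Ivan',), ('Grace',), ('Dave',), ('Judy',), ('Peggy',), ('Heidi',), ('Frank',), ('Niaj',)]

Reason: ASC vs DESC gives opposite ordering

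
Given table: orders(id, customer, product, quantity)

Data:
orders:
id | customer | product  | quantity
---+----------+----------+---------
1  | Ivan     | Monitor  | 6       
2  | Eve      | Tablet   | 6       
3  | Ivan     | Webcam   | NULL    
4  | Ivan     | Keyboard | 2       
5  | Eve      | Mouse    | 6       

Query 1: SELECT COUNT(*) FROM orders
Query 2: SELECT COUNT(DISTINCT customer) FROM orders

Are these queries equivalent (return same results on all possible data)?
No, not equivalent

Query 1 returns: [(5,)]
Query 2 returns: [(2,)]

Reason: COUNT(*) counts rows, COUNT(DISTINCT customer) counts unique customers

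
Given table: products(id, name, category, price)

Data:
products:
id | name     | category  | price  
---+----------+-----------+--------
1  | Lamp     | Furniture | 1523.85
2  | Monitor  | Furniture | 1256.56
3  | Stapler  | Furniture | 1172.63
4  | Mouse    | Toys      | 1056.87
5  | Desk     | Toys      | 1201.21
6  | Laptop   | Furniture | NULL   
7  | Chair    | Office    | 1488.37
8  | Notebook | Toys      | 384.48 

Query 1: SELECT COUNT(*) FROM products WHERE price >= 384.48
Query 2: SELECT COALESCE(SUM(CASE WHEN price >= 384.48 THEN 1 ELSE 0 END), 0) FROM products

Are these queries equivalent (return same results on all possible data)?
Yes, equivalent

Both queries return: [(7,)]

Reason: COUNT with WHERE vs conditional SUM (COALESCE handles empty-table NULL)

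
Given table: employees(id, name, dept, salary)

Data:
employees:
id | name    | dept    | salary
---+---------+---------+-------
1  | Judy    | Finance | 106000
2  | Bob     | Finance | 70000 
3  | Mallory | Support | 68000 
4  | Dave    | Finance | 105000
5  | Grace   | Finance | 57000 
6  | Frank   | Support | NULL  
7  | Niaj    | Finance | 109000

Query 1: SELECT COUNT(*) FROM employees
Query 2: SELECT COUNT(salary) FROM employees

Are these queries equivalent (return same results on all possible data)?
No, not equivalent

Query 1 returns: [(7,)]
Query 2 returns: [(6,)]

Reason: COUNT(*) includes NULLs, COUNT(column) excludes them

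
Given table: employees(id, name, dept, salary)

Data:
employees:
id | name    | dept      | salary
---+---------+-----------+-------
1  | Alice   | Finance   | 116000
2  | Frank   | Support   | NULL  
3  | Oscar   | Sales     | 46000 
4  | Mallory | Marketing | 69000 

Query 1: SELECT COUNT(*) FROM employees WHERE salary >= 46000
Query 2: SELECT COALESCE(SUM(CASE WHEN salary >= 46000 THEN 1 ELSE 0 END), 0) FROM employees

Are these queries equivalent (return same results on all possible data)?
Yes, equivalent

Both queries return: [(3,)]

Reason: COUNT with WHERE vs conditional SUM (COALESCE handles empty-table NULL)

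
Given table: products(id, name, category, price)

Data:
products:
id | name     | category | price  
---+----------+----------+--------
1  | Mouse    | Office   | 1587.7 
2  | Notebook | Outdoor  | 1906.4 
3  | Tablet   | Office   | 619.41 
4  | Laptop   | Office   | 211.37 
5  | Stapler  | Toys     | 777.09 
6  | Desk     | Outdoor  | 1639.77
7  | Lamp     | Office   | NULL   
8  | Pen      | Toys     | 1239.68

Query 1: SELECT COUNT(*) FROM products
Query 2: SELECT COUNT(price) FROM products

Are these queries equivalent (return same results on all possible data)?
No, not equivalent

Query 1 returns: [(8,)]
Query 2 returns: [(7,)]

Reason: COUNT(*) includes NULLs, COUNT(column) excludes them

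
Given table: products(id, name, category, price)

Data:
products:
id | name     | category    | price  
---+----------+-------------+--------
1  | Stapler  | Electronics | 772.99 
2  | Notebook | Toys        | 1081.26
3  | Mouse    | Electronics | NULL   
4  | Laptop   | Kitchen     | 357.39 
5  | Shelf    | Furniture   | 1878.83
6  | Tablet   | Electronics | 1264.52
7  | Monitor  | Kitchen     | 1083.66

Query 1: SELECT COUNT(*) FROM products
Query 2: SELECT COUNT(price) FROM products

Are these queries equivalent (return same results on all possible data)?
No, not equivalent

Query 1 returns: [(7,)]
Query 2 returns: [(6,)]

Reason: COUNT(*) includes NULLs, COUNT(column) excludes them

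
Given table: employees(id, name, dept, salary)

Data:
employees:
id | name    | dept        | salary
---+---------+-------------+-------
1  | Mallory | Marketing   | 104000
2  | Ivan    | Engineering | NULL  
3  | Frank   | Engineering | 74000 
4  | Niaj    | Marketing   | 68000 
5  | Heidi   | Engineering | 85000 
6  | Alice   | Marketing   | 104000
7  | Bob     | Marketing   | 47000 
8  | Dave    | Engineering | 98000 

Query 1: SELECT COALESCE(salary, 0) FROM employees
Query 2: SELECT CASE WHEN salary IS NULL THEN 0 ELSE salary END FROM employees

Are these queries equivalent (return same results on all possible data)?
Yes, equivalent

Both queries return: [(0,), (47000,), (68000,), (74000,), (85000,), (98000,), (104000,), (104000,)]

Reason: COALESCE vs CASE for NULL handling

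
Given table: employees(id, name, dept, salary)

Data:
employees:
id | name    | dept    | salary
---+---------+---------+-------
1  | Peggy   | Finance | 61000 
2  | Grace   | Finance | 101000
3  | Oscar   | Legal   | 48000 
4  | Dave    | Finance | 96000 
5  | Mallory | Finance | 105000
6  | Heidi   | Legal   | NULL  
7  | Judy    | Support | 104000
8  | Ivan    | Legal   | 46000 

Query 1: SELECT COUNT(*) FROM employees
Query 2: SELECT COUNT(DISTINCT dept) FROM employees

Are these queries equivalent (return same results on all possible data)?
No, not equivalent

Query 1 returns: [(8,)]
Query 2 returns: [(3,)]

Reason: COUNT(*) counts rows, COUNT(DISTINCT dept) counts unique depts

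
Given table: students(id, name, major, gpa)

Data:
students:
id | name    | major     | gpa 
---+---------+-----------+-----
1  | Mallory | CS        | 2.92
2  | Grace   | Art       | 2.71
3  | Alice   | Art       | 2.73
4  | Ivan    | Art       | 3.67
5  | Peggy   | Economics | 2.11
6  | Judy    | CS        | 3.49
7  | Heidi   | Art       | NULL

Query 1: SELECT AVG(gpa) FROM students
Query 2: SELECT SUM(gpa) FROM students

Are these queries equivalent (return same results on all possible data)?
No, not equivalent

Query 1 returns: [(2.938333333333333,)]
Query 2 returns: [(17.63,)]

Reason: AVG vs SUM give different aggregate values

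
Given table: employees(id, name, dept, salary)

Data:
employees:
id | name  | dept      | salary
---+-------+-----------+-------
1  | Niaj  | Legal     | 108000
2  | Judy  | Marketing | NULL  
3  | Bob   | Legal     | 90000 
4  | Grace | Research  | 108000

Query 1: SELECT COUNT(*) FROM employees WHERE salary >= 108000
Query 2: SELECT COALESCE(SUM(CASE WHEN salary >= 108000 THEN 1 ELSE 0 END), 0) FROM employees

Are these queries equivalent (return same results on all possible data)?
Yes, equivalent

Both queries return: [(2,)]

Reason: COUNT with WHERE vs conditional SUM (COALESCE handles empty-table NULL)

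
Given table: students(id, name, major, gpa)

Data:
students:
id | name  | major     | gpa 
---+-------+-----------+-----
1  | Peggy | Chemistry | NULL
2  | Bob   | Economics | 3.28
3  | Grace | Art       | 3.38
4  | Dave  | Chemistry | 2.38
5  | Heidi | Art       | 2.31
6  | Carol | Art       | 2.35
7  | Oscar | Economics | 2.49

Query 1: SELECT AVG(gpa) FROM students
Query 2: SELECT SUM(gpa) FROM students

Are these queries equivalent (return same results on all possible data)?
No, not equivalent

Query 1 returns: [(2.6983333333333337,)]
Query 2 returns: [(16.19,)]

Reason: AVG vs SUM give different aggregate values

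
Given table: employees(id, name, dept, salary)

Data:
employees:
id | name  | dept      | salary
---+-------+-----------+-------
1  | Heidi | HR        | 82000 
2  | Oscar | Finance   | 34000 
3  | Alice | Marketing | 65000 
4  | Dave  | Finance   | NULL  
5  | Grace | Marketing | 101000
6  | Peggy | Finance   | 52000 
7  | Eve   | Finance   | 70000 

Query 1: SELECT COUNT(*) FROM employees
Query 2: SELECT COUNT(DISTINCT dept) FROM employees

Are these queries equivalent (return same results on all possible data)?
No, not equivalent

Query 1 returns: [(7,)]
Query 2 returns: [(3,)]

Reason: COUNT(*) counts rows, COUNT(DISTINCT dept) counts unique depts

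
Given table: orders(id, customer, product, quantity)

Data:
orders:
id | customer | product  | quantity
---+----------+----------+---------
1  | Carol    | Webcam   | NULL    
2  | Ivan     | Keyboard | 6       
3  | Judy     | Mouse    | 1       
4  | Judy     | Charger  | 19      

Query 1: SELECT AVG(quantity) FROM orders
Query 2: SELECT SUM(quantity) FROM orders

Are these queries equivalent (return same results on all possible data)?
No, not equivalent

Query 1 returns: [(8.666666666666666,)]
Query 2 returns: [(26,)]

Reason: AVG vs SUM give different aggregate values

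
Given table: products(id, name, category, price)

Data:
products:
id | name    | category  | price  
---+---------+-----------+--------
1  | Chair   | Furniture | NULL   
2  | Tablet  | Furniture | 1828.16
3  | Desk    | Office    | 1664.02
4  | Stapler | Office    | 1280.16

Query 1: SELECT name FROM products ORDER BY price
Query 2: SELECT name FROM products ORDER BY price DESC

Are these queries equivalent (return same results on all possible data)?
No, not equivalent

Query 1 returns: [('Chair',), ('Stapler',), ('Desk',), ('Tablet',)]
Query 2 returns: [('Tablet',), ('Desk',), ('Stapler',), ('Chair',)]

Reason: ASC vs DESC gives opposite ordering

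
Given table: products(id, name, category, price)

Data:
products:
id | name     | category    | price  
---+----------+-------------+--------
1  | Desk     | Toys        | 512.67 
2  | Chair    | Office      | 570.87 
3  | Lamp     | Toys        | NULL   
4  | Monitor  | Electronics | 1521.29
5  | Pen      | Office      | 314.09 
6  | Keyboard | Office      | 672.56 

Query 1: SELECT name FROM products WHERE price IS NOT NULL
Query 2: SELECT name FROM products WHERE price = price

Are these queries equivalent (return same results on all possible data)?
Yes, equivalent

Both queries return: [('Chair',), ('Desk',), ('Keyboard',), ('Monitor',), ('Pen',)]

Reason: IS NOT NULL vs self-equality (both exclude NULLs)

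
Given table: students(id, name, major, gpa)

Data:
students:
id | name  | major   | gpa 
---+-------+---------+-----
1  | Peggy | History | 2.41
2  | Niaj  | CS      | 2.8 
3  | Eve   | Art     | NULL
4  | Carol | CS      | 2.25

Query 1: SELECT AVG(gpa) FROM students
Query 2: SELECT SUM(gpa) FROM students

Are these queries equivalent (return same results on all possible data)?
No, not equivalent

Query 1 returns: [(2.486666666666667,)]
Query 2 returns: [(7.46,)]

Reason: AVG vs SUM give different aggregate values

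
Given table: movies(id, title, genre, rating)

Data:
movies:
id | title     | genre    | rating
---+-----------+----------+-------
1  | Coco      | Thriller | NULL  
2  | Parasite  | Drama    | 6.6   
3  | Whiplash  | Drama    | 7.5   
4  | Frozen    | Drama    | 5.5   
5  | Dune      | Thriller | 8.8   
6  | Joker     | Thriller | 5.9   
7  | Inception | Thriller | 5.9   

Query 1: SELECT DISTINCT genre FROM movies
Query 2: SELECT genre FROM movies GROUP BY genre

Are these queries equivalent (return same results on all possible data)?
Yes, equivalent

Both queries return: [('Drama',), ('Thriller',)]

Reason: Both get unique genres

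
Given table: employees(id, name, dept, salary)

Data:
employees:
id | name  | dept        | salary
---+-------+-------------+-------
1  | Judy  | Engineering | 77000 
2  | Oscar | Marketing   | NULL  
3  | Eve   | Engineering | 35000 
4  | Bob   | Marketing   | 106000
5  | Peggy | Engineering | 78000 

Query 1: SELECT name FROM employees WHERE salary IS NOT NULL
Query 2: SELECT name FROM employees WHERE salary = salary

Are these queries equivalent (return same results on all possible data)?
Yes, equivalent

Both queries return: [('Bob',), ('Eve',), ('Judy',), ('Peggy',)]

Reason: IS NOT NULL vs self-equality (both exclude NULLs)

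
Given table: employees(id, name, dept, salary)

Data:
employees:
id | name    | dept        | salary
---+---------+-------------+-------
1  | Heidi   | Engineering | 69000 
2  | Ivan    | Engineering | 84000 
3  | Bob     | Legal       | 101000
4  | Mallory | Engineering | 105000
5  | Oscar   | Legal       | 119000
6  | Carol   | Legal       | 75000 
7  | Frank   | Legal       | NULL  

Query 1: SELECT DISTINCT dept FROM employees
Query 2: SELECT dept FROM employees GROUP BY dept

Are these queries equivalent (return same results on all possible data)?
Yes, equivalent

Both queries return: [('Engineering',), ('Legal',)]

Reason: Both get unique depts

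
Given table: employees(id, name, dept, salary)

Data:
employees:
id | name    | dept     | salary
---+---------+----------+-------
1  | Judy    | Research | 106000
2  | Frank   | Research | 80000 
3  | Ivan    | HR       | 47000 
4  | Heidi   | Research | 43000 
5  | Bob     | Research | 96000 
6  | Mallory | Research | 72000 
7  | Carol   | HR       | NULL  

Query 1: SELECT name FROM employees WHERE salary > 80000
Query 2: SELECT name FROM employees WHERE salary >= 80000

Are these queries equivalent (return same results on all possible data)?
No, not equivalent

Query 1 returns: [('Judy',), ('Bob',)]
Query 2 returns: [('Judy',), ('Frank',), ('Bob',)]

Reason: > vs >= gives different results when salary = 80000 exists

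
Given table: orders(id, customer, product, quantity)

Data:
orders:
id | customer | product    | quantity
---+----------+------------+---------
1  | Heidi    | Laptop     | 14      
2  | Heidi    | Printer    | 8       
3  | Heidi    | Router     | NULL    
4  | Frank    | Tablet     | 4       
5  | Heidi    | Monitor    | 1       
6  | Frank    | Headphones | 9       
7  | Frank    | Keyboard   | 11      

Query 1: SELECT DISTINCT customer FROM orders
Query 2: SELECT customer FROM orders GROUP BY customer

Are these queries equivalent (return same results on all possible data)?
Yes, equivalent

Both queries return: [('Frank',), ('Heidi',)]

Reason: Both get unique customers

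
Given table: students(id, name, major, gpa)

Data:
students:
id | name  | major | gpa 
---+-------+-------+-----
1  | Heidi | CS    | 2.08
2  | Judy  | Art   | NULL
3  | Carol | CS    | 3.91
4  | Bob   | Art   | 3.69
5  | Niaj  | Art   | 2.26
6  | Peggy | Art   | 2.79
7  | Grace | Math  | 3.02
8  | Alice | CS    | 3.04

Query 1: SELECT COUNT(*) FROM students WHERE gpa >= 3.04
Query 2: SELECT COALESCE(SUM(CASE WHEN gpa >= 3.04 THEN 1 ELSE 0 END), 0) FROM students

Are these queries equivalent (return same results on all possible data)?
Yes, equivalent

Both queries return: [(3,)]

Reason: COUNT with WHERE vs conditional SUM (COALESCE handles empty-table NULL)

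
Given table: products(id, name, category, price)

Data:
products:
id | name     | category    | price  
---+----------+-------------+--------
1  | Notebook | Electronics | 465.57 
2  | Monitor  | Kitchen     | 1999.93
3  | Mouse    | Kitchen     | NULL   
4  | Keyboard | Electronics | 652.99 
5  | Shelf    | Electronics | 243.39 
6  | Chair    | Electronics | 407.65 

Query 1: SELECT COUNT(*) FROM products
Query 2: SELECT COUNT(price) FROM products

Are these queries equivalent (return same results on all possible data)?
No, not equivalent

Query 1 returns: [(6,)]
Query 2 returns: [(5,)]

Reason: COUNT(*) includes NULLs, COUNT(column) excludes them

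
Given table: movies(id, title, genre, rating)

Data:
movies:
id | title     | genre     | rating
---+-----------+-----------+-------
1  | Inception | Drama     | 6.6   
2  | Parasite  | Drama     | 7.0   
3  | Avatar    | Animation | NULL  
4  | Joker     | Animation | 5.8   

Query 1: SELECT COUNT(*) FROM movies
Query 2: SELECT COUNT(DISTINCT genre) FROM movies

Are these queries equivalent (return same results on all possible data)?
No, not equivalent

Query 1 returns: [(4,)]
Query 2 returns: [(2,)]

Reason: COUNT(*) counts rows, COUNT(DISTINCT genre) counts unique genres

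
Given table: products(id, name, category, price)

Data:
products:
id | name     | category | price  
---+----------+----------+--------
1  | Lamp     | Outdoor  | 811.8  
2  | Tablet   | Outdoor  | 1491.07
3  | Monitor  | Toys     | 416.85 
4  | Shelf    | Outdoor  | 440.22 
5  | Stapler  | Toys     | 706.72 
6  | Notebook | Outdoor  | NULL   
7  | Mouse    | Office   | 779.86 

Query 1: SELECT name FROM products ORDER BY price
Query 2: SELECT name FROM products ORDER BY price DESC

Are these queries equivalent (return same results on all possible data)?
No, not equivalent

Query 1 returns: [('Notebook',), ('Monitor',), ('Shelf',), ('Stapler',), ('Mouse',), ('Lamp',), ('Tablet',)]
Query 2 returns: [('Tablet',), ('Lamp',), ('Mouse',), ('Stapler',), ('Shelf',), ('Monitor',), ('Notebook',)]

Reason: ASC vs DESC gives opposite ordering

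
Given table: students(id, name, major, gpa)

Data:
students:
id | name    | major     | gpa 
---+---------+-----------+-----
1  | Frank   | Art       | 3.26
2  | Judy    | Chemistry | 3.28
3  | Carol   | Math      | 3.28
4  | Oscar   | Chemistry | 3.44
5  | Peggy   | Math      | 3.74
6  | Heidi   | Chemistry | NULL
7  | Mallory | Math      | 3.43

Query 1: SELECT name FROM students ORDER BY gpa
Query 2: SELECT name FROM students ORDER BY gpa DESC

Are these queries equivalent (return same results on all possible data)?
No, not equivalent

Query 1 returns: [('Heidi',), ('Frank',), ('Judy',), ('Carol',), ('Mallory',), ('Oscar',), ('Peggy',)]
Query 2 returns: [('Peggy',), ('Oscar',), ('Mallory',), ('Judy',), ('Carol',), ('Frank',), ('Heidi',)]

Reason: ASC vs DESC gives opposite ordering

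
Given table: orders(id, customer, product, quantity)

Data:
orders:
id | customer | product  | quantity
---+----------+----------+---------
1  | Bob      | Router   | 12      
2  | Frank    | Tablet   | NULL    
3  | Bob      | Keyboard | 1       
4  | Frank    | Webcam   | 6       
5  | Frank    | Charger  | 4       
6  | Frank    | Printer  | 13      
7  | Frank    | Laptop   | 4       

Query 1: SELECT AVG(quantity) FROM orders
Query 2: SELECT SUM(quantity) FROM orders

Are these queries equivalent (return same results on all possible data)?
No, not equivalent

Query 1 returns: [(6.666666666666667,)]
Query 2 returns: [(40,)]

Reason: AVG vs SUM give different aggregate values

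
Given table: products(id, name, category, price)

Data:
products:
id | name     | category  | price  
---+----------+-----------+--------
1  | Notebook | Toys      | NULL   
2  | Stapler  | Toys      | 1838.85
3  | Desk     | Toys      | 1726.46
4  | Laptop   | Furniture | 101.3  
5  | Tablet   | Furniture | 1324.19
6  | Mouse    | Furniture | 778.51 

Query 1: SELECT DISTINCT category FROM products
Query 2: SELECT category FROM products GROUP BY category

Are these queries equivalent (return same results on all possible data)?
Yes, equivalent

Both queries return: [('Furniture',), ('Toys',)]

Reason: Both get unique categorys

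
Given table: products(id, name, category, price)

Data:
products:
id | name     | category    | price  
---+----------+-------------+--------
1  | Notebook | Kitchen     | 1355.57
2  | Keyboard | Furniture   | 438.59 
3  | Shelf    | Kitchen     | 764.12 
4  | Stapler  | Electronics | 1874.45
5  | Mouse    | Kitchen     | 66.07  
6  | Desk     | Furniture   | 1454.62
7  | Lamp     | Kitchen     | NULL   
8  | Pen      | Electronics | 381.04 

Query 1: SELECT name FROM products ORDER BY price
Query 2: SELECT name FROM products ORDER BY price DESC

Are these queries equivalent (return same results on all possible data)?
No, not equivalent

Query 1 returns: [('Lamp',), ('Mouse',), ('Pen',), ('Keyboard',), ('Shelf',), ('Notebook',), ('Desk',), ('Stapler',)]
Query 2 returns: [('Stapler',), ('Desk',), ('Notebook',), ('Shelf',), ('Keyboard',), ('Pen',), ('Mouse',), ('Lamp',)]

Reason: ASC vs DESC gives opposite ordering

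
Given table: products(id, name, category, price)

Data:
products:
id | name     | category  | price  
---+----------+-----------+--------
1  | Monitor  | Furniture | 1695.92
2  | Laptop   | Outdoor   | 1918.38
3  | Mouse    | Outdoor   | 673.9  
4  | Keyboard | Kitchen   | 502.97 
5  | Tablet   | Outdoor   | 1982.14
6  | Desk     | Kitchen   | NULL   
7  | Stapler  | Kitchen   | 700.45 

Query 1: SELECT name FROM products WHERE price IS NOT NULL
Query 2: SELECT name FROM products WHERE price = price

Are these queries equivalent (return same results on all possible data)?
Yes, equivalent

Both queries return: [('Keyboard',), ('Laptop',), ('Monitor',), ('Mouse',), ('Stapler',), ('Tablet',)]

Reason: IS NOT NULL vs self-equality (both exclude NULLs)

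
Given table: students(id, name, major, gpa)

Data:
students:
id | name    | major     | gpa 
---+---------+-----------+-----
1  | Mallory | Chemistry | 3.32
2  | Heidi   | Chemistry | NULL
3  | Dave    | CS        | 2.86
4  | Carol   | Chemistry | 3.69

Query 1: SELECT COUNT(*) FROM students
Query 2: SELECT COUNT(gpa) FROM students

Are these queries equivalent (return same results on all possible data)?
No, not equivalent

Query 1 returns: [(4,)]
Query 2 returns: [(3,)]

Reason: COUNT(*) includes NULLs, COUNT(column) excludes them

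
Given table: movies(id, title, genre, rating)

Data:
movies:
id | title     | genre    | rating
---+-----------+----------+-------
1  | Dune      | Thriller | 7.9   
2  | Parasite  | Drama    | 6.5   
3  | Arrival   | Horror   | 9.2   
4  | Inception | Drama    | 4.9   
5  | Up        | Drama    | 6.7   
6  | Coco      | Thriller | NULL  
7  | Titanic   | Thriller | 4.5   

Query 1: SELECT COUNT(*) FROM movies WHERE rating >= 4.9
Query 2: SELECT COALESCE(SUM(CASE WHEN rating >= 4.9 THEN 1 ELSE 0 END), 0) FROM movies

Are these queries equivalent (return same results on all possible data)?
Yes, equivalent

Both queries return: [(5,)]

Reason: COUNT with WHERE vs conditional SUM (COALESCE handles empty-table NULL)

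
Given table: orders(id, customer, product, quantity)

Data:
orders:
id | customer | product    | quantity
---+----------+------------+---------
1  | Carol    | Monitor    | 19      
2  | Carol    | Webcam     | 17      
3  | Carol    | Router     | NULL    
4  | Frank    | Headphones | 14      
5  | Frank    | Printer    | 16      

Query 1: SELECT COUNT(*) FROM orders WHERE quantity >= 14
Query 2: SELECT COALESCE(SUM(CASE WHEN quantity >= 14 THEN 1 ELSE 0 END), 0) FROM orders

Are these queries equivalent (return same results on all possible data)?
Yes, equivalent

Both queries return: [(4,)]

Reason: COUNT with WHERE vs conditional SUM (COALESCE handles empty-table NULL)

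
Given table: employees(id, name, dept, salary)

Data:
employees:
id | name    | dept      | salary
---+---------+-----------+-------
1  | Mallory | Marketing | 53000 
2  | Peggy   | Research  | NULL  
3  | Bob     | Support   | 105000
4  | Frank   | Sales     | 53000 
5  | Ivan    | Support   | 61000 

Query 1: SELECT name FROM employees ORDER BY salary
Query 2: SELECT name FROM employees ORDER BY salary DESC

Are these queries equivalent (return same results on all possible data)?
No, not equivalent

Query 1 returns: [('Peggy',), ('Mallory',), ('Frank',), ('Ivan',), ('Bob',)]
Query 2 returns: [('Bob',), ('Ivan',), ('Mallory',), ('Frank',), ('Peggy',)]

Reason: ASC vs DESC gives opposite ordering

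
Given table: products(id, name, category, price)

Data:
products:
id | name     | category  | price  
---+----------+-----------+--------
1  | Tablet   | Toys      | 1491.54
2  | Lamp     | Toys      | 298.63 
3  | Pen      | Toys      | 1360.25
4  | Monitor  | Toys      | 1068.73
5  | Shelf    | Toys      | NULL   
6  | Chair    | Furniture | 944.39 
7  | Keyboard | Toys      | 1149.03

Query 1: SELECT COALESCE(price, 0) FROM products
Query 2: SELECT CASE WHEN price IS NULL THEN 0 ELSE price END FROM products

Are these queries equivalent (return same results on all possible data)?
Yes, equivalent

Both queries return: [(0,), (298.63,), (944.39,), (1068.73,), (1149.03,), (1360.25,), (1491.54,)]

Reason: COALESCE vs CASE for NULL handling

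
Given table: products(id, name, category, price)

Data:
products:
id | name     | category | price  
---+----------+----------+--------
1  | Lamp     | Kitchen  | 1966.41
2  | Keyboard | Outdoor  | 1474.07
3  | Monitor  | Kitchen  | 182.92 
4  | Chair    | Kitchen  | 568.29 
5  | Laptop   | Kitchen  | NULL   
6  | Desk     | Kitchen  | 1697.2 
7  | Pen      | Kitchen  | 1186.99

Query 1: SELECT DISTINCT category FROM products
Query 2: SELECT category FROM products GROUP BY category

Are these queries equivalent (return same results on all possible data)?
Yes, equivalent

Both queries return: [('Kitchen',), ('Outdoor',)]

Reason: Both get unique categorys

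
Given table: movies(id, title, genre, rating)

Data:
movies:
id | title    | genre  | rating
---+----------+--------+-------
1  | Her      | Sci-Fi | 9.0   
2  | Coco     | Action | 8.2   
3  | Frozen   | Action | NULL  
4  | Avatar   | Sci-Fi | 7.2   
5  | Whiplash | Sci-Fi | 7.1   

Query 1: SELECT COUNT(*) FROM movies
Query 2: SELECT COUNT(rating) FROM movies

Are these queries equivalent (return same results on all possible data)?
No, not equivalent

Query 1 returns: [(5,)]
Query 2 returns: [(4,)]

Reason: COUNT(*) includes NULLs, COUNT(column) excludes them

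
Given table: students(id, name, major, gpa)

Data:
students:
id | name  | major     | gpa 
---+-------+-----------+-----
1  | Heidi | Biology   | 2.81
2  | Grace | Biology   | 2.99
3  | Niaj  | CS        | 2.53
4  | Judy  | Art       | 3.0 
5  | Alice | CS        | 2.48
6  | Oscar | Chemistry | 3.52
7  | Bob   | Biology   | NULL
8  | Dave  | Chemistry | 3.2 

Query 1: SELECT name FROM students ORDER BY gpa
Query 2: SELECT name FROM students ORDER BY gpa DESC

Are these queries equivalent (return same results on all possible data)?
No, not equivalent

Query 1 returns: [('Bob',), ('Alice',), ('Niaj',), ('Heidi',), ('Grace',), ('Judy',), ('Dave',), ('Oscar',)]
Query 2 returns: [('Oscar',), ('Dave',), ('Judy',), ('Grace',), ('Heidi',), ('Niaj',), ('Alice',), ('Bob',)]

Reason: ASC vs DESC gives opposite ordering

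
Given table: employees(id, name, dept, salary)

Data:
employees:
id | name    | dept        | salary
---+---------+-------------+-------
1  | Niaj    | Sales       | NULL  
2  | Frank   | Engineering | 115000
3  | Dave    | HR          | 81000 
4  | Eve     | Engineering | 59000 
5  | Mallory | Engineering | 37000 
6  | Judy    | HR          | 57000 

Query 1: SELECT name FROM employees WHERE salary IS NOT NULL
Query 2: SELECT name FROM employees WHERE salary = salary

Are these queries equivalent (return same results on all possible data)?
Yes, equivalent

Both queries return: [('Dave',), ('Eve',), ('Frank',), ('Judy',), ('Mallory',)]

Reason: IS NOT NULL vs self-equality (both exclude NULLs)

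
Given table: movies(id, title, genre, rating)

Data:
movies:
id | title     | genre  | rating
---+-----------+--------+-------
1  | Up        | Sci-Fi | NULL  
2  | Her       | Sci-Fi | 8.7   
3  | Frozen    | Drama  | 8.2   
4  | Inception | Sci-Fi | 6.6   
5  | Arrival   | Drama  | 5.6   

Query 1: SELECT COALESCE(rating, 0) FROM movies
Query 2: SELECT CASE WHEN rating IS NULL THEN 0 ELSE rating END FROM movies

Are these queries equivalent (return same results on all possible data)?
Yes, equivalent

Both queries return: [(0,), (5.6,), (6.6,), (8.2,), (8.7,)]

Reason: COALESCE vs CASE for NULL handling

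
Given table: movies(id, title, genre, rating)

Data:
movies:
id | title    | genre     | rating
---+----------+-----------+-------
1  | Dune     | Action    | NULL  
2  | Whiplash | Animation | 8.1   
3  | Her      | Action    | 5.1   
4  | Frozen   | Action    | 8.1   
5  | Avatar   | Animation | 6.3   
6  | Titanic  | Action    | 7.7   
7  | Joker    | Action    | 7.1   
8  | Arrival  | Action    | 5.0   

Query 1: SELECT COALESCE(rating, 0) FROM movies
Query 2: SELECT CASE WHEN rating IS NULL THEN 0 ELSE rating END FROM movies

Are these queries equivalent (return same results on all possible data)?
Yes, equivalent

Both queries return: [(0,), (5.0,), (5.1,), (6.3,), (7.1,), (7.7,), (8.1,), (8.1,)]

Reason: COALESCE vs CASE for NULL handling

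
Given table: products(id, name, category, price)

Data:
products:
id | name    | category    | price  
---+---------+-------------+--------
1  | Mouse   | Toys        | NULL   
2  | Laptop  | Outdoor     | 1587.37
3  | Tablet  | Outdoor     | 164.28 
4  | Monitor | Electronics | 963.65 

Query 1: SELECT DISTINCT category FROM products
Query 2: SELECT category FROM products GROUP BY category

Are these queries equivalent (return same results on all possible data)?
Yes, equivalent

Both queries return: [('Electronics',), ('Outdoor',), ('Toys',)]

Reason: Both get unique categorys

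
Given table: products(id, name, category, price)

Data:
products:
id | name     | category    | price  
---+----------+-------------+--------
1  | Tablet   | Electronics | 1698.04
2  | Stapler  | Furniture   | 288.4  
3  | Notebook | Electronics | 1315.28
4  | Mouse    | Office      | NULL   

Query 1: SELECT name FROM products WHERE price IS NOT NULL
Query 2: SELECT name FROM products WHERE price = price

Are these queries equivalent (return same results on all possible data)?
Yes, equivalent

Both queries return: [('Notebook',), ('Stapler',), ('Tablet',)]

Reason: IS NOT NULL vs self-equality (both exclude NULLs)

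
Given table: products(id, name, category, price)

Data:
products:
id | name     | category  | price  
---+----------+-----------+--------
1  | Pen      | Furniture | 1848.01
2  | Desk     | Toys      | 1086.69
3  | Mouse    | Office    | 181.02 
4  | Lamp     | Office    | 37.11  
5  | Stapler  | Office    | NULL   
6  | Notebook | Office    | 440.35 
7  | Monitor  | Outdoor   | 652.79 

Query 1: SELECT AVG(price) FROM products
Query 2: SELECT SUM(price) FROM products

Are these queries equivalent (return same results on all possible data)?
No, not equivalent

Query 1 returns: [(707.6616666666667,)]
Query 2 returns: [(4245.97,)]

Reason: AVG vs SUM give different aggregate values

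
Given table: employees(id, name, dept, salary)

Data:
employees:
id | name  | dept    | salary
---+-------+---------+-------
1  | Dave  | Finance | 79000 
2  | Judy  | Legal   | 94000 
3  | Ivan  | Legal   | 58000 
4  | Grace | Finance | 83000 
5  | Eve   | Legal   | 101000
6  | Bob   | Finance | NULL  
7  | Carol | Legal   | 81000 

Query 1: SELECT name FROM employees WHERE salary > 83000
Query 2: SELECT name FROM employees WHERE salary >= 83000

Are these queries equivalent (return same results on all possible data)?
No, not equivalent

Query 1 returns: [('Judy',), ('Eve',)]
Query 2 returns: [('Judy',), ('Grace',), ('Eve',)]

Reason: > vs >= gives different results when salary = 83000 exists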